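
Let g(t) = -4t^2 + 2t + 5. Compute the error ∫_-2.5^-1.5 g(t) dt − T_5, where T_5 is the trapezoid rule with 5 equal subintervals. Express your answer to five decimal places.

Exact integral: ∫_-2.5^-1.5 g(t) dt ≈ -15.3333333.
T_5 = -15.36.
Error ≈ -15.3333333 − (-15.36) ≈ 0.02667.

0.02667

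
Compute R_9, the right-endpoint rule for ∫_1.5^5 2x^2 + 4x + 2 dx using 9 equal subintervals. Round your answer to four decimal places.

145.3292

Δx = (5 − 1.5)/9 = 7/18.
Right endpoints: 17/9, 41/18, 8/3, 55/18, 31/9, 23/6, 38/9, 83/18, 5.
f(17/9) = 1352/81, f(41/18) = 3481/162, f(8/3) = 242/9, f(55/18) = 5329/162, f(31/9) = 3200/81, f(23/6) = 841/18, f(38/9) = 4418/81, f(83/18) = 10201/162, f(5) = 72.
Sum = Δx · [f(17/9) + f(41/18) + f(8/3) + ...].
Sum ≈ 145.3292.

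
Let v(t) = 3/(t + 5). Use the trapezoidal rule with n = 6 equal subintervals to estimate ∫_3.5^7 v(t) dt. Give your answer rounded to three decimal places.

Δt = (7 − 3.5)/6 = 7/12.
v(3.5) = 6/17, v(49/12) = 36/109, v(14/3) = 9/29, v(5.25) = 12/41, v(35/6) = 18/65, v(77/12) = 36/137, v(7) = 0.25.
T_6 = (Δt/2)·[v(t_0) + 2v(t_1) + ... + 2v(t_{5}) + v(t_6)].
Sum ≈ 1.035.

1.035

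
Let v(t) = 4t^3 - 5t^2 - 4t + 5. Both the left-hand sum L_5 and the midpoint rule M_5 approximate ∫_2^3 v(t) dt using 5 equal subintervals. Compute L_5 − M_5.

L_5 = 23.8.
M_5 = 28.25.
L_5 − M_5 = -4.45.

-4.45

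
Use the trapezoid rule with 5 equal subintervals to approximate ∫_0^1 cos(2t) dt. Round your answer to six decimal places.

Δt = (1 − 0)/5 = 0.2.
f(0) ≈ 1.000000, f(0.2) ≈ 0.921061, f(0.4) ≈ 0.696707, f(0.6) ≈ 0.362358, f(0.8) ≈ -0.029200, f(1) ≈ -0.416147.
T_5 = (Δt/2)·[f(t_0) + 2f(t_1) + ... + 2f(t_{4}) + f(t_5)].
Sum ≈ 0.448571.

0.448571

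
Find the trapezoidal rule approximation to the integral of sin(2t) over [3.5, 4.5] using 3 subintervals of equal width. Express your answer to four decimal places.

Δt = (4.5 − 3.5)/3 = 1/3.
f(3.5) ≈ 0.6570, f(23/6) ≈ 0.9825, f(25/6) ≈ 0.8873, f(4.5) ≈ 0.4121.
T_3 = (Δt/2)·[f(t_0) + 2f(t_1) + 2f(t_2) + f(t_3)].
Sum ≈ 0.8015.

0.8015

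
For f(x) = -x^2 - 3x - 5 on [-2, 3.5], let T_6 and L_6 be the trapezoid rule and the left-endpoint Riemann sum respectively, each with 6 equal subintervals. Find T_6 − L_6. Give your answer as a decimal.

T_6 ≈ -57.60359.
L_6 ≈ -46.25984.
T_6 − L_6 = -11.34375.

-11.34375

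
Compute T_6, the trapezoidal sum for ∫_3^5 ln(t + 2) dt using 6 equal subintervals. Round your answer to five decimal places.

3.57365

Δt = (5 − 3)/6 = 1/3.
f(3) ≈ 1.60944, f(10/3) ≈ 1.67398, f(11/3) ≈ 1.73460, f(4) ≈ 1.79176, f(13/3) ≈ 1.84583, f(14/3) ≈ 1.89712, f(5) ≈ 1.94591.
T_6 = (Δt/2)·[f(t_0) + 2f(t_1) + ... + 2f(t_{5}) + f(t_6)].
Sum ≈ 3.57365.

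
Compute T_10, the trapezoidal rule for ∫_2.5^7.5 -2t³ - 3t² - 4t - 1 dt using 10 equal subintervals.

-2080.625

Δt = (7.5 − 2.5)/10 = 0.5.
f(2.5) = -61, f(3) = -94, f(3.5) = -137.5, f(4) = -193, f(4.5) = -262, f(5) = -346, f(5.5) = -446.5, f(6) = -565, f(6.5) = -703, f(7) = -862, f(7.5) = -1043.5.
T_10 = (Δt/2)·[f(t_0) + 2f(t_1) + ... + 2f(t_{9}) + f(t_10)].
Sum = -2080.625.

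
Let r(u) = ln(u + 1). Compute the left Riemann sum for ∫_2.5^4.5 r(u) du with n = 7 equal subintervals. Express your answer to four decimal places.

2.9262

Δu = (4.5 − 2.5)/7 = 2/7.
Left endpoints: 2.5, 39/14, 43/14, 47/14, 51/14, 55/14, 59/14.
r(2.5) ≈ 1.2528, r(39/14) ≈ 1.3312, r(43/14) ≈ 1.4040, r(47/14) ≈ 1.4718, r(51/14) ≈ 1.5353, r(55/14) ≈ 1.5950, r(59/14) ≈ 1.6514.
Sum = Δu · [r(2.5) + r(39/14) + r(43/14) + ...].
Sum ≈ 2.9262.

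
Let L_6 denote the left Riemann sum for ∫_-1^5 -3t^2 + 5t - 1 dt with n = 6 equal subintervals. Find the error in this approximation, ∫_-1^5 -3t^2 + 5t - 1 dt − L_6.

Exact integral: ∫_-1^5 f(t) dt = -72.
L_6 = -54.
Error = -72 − (-54) = -18.

-18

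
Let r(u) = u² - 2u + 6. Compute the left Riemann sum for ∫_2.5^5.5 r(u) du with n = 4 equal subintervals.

Δu = (5.5 − 2.5)/4 = 0.75.
Left endpoints: 2.5, 3.25, 4, 4.75.
r(2.5) = 7.25, r(3.25) = 10.0625, r(4) = 14, r(4.75) = 19.0625.
Sum = Δu · [r(2.5) + r(3.25) + r(4) + r(4.75)].
Sum = 37.78125.

37.78125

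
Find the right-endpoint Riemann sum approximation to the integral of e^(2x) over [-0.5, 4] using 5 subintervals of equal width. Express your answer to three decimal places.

3213.762

Δx = (4 − (-0.5))/5 = 0.9.
Right endpoints: 0.4, 1.3, 2.2, 3.1, 4.
f(0.4) ≈ 2.226, f(1.3) ≈ 13.464, f(2.2) ≈ 81.451, f(3.1) ≈ 492.749, f(4) ≈ 2980.958.
Sum = Δx · [f(0.4) + f(1.3) + f(2.2) + f(3.1) + f(4)].
Sum ≈ 3213.762.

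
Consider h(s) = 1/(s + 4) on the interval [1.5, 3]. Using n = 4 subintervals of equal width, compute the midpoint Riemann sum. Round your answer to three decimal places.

Δs = (3 − 1.5)/4 = 0.375.
Midpoints: 1.6875, 2.0625, 2.4375, 2.8125.
h(1.6875) = 16/91, h(2.0625) = 16/97, h(2.4375) = 16/103, h(2.8125) = 16/109.
Sum = Δs · [h(1.6875) + h(2.0625) + h(2.4375) + h(2.8125)].
Sum ≈ 0.241.

0.241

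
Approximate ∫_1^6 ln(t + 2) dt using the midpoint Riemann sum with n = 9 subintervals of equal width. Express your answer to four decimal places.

Δt = (6 − 1)/9 = 5/9.
Midpoints: 23/18, 11/6, 43/18, 53/18, 3.5, 73/18, 83/18, 31/6, 103/18.
f(23/18) ≈ 1.1872, f(11/6) ≈ 1.3437, f(43/18) ≈ 1.4791, f(53/18) ≈ 1.5983, f(3.5) ≈ 1.7047, f(73/18) ≈ 1.8010, f(83/18) ≈ 1.8888, f(31/6) ≈ 1.9694, f(103/18) ≈ 2.0441.
Sum = Δt · [f(23/18) + f(11/6) + f(43/18) + ...].
Sum ≈ 8.3424.

8.3424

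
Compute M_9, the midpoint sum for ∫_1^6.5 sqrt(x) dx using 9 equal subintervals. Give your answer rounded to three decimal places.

10.386

Δx = (6.5 − 1)/9 = 11/18.
Midpoints: 47/36, 23/12, 91/36, 113/36, 3.75, 157/36, 179/36, 67/12, 223/36.
f(47/36) ≈ 1.143, f(23/12) ≈ 1.384, f(91/36) ≈ 1.590, f(113/36) ≈ 1.772, f(3.75) ≈ 1.936, f(157/36) ≈ 2.088, f(179/36) ≈ 2.230, f(67/12) ≈ 2.363, f(223/36) ≈ 2.489.
Sum = Δx · [f(47/36) + f(23/12) + f(91/36) + ...].
Sum ≈ 10.386.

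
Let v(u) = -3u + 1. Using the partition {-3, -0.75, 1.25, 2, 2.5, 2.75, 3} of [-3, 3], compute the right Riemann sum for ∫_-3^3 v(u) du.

Subinterval widths: 2.25, 2, 0.75, 0.5, 0.25, 0.25.
Right endpoints: -0.75, 1.25, 2, 2.5, 2.75, 3.
v(-0.75) = 3.25, v(1.25) = -2.75, v(2) = -5, v(2.5) = -6.5, v(2.75) = -7.25, v(3) = -8.
Sum = Σ Δu_i · v(u_i).
Sum = -9.

-9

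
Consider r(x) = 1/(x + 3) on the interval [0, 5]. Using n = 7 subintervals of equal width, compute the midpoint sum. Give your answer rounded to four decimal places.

Δx = (5 − 0)/7 = 5/7.
Midpoints: 5/14, 15/14, 25/14, 2.5, 45/14, 55/14, 65/14.
r(5/14) = 14/47, r(15/14) = 14/57, r(25/14) = 14/67, r(2.5) = 2/11, r(45/14) = 14/87, r(55/14) = 14/97, r(65/14) = 14/107.
Sum = Δx · [r(5/14) + r(15/14) + r(25/14) + ...].
Sum ≈ 0.9788.

0.9788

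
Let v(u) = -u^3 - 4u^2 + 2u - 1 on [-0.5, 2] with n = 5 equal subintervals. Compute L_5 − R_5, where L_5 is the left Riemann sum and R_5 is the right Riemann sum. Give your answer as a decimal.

9.0625

L_5 = -9.6875.
R_5 = -18.75.
L_5 − R_5 = 9.0625.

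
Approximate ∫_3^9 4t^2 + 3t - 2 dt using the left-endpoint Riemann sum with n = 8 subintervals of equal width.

Δt = (9 − 3)/8 = 0.75.
Left endpoints: 3, 3.75, 4.5, 5.25, 6, 6.75, 7.5, 8.25.
f(3) = 43, f(3.75) = 65.5, f(4.5) = 92.5, f(5.25) = 124, f(6) = 160, f(6.75) = 200.5, f(7.5) = 245.5, f(8.25) = 295.
Sum = Δt · [f(3) + f(3.75) + f(4.5) + ...].
Sum = 919.5.

919.5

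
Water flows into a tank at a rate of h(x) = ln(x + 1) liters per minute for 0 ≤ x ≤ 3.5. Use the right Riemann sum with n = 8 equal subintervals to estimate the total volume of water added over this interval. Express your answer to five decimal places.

Δx = (3.5 − 0)/8 = 0.4375.
Right endpoints: 0.4375, 0.875, 1.3125, 1.75, 2.1875, 2.625, 3.0625, 3.5.
h(0.4375) ≈ 0.36291, h(0.875) ≈ 0.62861, h(1.3125) ≈ 0.83833, h(1.75) ≈ 1.01160, h(2.1875) ≈ 1.15924, h(2.625) ≈ 1.28785, h(3.0625) ≈ 1.40180, h(3.5) ≈ 1.50408.
Sum = Δx · [h(0.4375) + h(0.875) + h(1.3125) + ...].
Sum ≈ 3.58505.

3.58505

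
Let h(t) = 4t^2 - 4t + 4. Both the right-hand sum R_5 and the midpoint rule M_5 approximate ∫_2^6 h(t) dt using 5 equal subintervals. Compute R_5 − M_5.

R_5 = 275.84.
M_5 = 228.48.
R_5 − M_5 = 47.36.

47.36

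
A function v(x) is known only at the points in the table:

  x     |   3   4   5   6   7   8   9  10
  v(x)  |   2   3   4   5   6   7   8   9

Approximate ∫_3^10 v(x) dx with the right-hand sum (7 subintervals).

42

Δx = 1.
Sum = 1·[3 + 4 + 5 + 6 + 7 + 8 + 9] = 42.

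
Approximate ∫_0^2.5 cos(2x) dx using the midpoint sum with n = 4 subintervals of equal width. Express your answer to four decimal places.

-0.5122

Δx = (2.5 − 0)/4 = 0.625.
Midpoints: 0.3125, 0.9375, 1.5625, 2.1875.
f(0.3125) ≈ 0.8110, f(0.9375) ≈ -0.2995, f(1.5625) ≈ -0.9999, f(2.1875) ≈ -0.3310.
Sum = Δx · [f(0.3125) + f(0.9375) + f(1.5625) + f(2.1875)].
Sum ≈ -0.5122.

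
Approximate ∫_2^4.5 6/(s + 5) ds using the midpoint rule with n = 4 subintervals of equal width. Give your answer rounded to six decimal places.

1.831381

Δs = (4.5 − 2)/4 = 0.625.
Midpoints: 2.3125, 2.9375, 3.5625, 4.1875.
f(2.3125) = 32/39, f(2.9375) = 96/127, f(3.5625) = 96/137, f(4.1875) = 32/49.
Sum = Δs · [f(2.3125) + f(2.9375) + f(3.5625) + f(4.1875)].
Sum ≈ 1.831381.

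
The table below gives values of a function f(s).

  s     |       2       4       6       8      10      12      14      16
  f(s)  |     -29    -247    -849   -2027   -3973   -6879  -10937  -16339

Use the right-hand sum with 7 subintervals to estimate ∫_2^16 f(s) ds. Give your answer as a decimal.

-82502

Δs = 2.
Sum = 2·[(-247) + (-849) + (-2027) + (-3973) + (-6879) + (-10937) + (-16339)] = -82502.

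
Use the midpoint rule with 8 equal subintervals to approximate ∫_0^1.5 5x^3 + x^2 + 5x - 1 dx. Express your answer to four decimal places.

Δx = (1.5 − 0)/8 = 0.1875.
Midpoints: 0.09375, 0.28125, 0.46875, 0.65625, 0.84375, 1.03125, 1.21875, 1.40625.
f(0.09375) = -16985/32768, f(0.28125) = 19549/32768, f(0.46875) = 68107/32768, f(0.65625) = 135169/32768, f(0.84375) = 227215/32768, f(1.03125) = 350725/32768, f(1.21875) = 512179/32768, f(1.40625) = 718057/32768.
Sum = Δx · [f(0.09375) + f(0.28125) + f(0.46875) + ...].
Sum ≈ 11.5243.

11.5243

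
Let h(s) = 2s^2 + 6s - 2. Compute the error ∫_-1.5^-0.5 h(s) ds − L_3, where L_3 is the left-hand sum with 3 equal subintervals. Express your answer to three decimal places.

Exact integral: ∫_-1.5^-0.5 h(s) ds ≈ -5.83333.
L_3 ≈ -6.12963.
Error ≈ -5.83333 − (-6.12963) ≈ 0.296.

0.296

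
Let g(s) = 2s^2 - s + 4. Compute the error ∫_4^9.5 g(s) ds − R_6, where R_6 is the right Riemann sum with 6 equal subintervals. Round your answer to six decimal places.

Exact integral: ∫_4^9.5 g(s) ds ≈ 513.79166667.
R_6 ≈ 580.87384259.
Error ≈ 513.79166667 − 580.87384259 ≈ -67.082176.

-67.082176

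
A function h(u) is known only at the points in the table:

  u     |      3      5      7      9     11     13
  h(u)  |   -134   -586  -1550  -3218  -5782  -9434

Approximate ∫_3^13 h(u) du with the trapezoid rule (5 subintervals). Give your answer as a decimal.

Δu = 2.
T_5 = (2/2)·[(-134) + 2·(-586) + 2·(-1550) + 2·(-3218) + 2·(-5782) + (-9434)] = -31840.

-31840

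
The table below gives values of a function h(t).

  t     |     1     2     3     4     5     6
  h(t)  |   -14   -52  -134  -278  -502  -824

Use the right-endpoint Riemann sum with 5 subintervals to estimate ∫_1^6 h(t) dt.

-1790

Δt = 1.
Sum = 1·[(-52) + (-134) + (-278) + (-502) + (-824)] = -1790.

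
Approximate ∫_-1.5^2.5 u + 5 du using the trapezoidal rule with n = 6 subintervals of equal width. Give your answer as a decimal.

Δu = (2.5 − (-1.5))/6 = 2/3.
f(-1.5) = 3.5, f(-5/6) = 25/6, f(-1/6) = 29/6, f(0.5) = 5.5, f(7/6) = 37/6, f(11/6) = 41/6, f(2.5) = 7.5.
T_6 = (Δu/2)·[f(u_0) + 2f(u_1) + ... + 2f(u_{5}) + f(u_6)].
Sum = 22.

22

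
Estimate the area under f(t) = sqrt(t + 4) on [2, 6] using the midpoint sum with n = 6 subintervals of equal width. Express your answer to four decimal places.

Δt = (6 − 2)/6 = 2/3.
Midpoints: 7/3, 3, 11/3, 13/3, 5, 17/3.
f(7/3) ≈ 2.5166, f(3) ≈ 2.6458, f(11/3) ≈ 2.7689, f(13/3) ≈ 2.8868, f(5) ≈ 3.0000, f(17/3) ≈ 3.1091.
Sum = Δt · [f(7/3) + f(3) + f(11/3) + ...].
Sum ≈ 11.2847.

11.2847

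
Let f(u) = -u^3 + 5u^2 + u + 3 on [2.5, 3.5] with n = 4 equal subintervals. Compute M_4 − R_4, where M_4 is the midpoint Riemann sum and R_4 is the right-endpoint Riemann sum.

M_4 = 23.6875.
R_4 = 24.09375.
M_4 − R_4 = -0.40625.

-0.40625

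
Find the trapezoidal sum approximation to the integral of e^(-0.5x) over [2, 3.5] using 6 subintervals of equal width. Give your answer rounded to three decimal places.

0.389

Δx = (3.5 − 2)/6 = 0.25.
f(2) ≈ 0.368, f(2.25) ≈ 0.325, f(2.5) ≈ 0.287, f(2.75) ≈ 0.253, f(3) ≈ 0.223, f(3.25) ≈ 0.197, f(3.5) ≈ 0.174.
T_6 = (Δx/2)·[f(x_0) + 2f(x_1) + ... + 2f(x_{5}) + f(x_6)].
Sum ≈ 0.389.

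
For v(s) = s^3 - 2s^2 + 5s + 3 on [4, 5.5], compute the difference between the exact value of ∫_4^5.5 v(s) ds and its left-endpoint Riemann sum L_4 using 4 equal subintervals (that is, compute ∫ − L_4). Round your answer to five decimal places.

14.82715

Exact integral: ∫_4^5.5 v(s) ds = 136.640625.
L_4 ≈ 121.8134766.
Error ≈ 136.640625 − 121.8134766 ≈ 14.82715.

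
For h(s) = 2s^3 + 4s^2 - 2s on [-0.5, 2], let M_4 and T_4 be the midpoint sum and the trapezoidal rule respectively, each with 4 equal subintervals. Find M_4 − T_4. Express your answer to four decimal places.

M_4 ≈ 14.360352.
T_4 ≈ 16.435547.
M_4 − T_4 ≈ -2.0752.

-2.0752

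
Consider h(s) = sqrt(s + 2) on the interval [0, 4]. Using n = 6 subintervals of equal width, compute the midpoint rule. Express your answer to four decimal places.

7.9151

Δs = (4 − 0)/6 = 2/3.
Midpoints: 1/3, 1, 5/3, 7/3, 3, 11/3.
h(1/3) ≈ 1.5275, h(1) ≈ 1.7321, h(5/3) ≈ 1.9149, h(7/3) ≈ 2.0817, h(3) ≈ 2.2361, h(11/3) ≈ 2.3805.
Sum = Δs · [h(1/3) + h(1) + h(5/3) + ...].
Sum ≈ 7.9151.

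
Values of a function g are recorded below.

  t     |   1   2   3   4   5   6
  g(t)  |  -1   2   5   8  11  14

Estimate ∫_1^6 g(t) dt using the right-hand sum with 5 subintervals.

Δt = 1.
Sum = 1·[2 + 5 + 8 + 11 + 14] = 40.

40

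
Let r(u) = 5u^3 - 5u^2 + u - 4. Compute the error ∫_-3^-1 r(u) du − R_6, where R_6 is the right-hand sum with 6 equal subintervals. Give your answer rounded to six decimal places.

-27.370370

Exact integral: ∫_-3^-1 r(u) du ≈ -155.33333333.
R_6 ≈ -127.96296296.
Error ≈ -155.33333333 − (-127.96296296) ≈ -27.370370.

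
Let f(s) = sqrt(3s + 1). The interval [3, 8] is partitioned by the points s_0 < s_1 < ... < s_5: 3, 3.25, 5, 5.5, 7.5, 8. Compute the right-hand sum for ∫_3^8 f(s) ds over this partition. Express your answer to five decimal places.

Subinterval widths: 0.25, 1.75, 0.5, 2, 0.5.
Right endpoints: 3.25, 5, 5.5, 7.5, 8.
f(3.25) ≈ 3.27872, f(5) ≈ 4.00000, f(5.5) ≈ 4.18330, f(7.5) ≈ 4.84768, f(8) ≈ 5.00000.
Sum = Σ Δs_i · f(s_i).
Sum ≈ 22.10669.

22.10669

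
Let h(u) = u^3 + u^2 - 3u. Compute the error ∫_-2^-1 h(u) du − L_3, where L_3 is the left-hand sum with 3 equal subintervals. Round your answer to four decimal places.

Exact integral: ∫_-2^-1 h(u) du ≈ 3.083333.
L_3 ≈ 2.851852.
Error ≈ 3.083333 − 2.851852 ≈ 0.2315.

0.2315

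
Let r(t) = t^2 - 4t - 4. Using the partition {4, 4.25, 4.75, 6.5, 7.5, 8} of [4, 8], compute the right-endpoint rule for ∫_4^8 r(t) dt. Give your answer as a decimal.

56.734375

Subinterval widths: 0.25, 0.5, 1.75, 1, 0.5.
Right endpoints: 4.25, 4.75, 6.5, 7.5, 8.
r(4.25) = -2.9375, r(4.75) = -0.4375, r(6.5) = 12.25, r(7.5) = 22.25, r(8) = 28.
Sum = Σ Δt_i · r(t_i).
Sum = 56.734375.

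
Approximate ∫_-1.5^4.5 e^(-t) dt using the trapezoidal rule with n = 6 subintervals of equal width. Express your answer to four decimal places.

4.8371

Δt = (4.5 − (-1.5))/6 = 1.
f(-1.5) ≈ 4.4817, f(-0.5) ≈ 1.6487, f(0.5) ≈ 0.6065, f(1.5) ≈ 0.2231, f(2.5) ≈ 0.0821, f(3.5) ≈ 0.0302, f(4.5) ≈ 0.0111.
T_6 = (Δt/2)·[f(t_0) + 2f(t_1) + ... + 2f(t_{5}) + f(t_6)].
Sum ≈ 4.8371.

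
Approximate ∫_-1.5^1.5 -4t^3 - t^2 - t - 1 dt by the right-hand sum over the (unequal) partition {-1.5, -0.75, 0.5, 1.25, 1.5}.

-15.4375

Subinterval widths: 0.75, 1.25, 0.75, 0.25.
Right endpoints: -0.75, 0.5, 1.25, 1.5.
f(-0.75) = 0.875, f(0.5) = -2.25, f(1.25) = -11.625, f(1.5) = -18.25.
Sum = Σ Δt_i · f(t_i).
Sum = -15.4375.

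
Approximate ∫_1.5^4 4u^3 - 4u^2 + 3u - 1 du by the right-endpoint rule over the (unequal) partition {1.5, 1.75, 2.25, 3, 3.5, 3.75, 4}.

236.875

Subinterval widths: 0.25, 0.5, 0.75, 0.5, 0.25, 0.25.
Right endpoints: 1.75, 2.25, 3, 3.5, 3.75, 4.
f(1.75) = 13.4375, f(2.25) = 31.0625, f(3) = 80, f(3.5) = 132, f(3.75) = 164.9375, f(4) = 203.
Sum = Σ Δu_i · f(u_i).
Sum = 236.875.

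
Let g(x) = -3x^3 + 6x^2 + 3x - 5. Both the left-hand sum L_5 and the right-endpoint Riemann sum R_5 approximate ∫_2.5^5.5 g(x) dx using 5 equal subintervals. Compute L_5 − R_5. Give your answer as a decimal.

L_5 = -250.125.
R_5 = -429.675.
L_5 − R_5 = 179.55.

179.55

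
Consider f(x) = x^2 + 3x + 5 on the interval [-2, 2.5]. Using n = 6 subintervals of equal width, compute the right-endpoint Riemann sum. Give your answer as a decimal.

40.078125

Δx = (2.5 − (-2))/6 = 0.75.
Right endpoints: -1.25, -0.5, 0.25, 1, 1.75, 2.5.
f(-1.25) = 2.8125, f(-0.5) = 3.75, f(0.25) = 5.8125, f(1) = 9, f(1.75) = 13.3125, f(2.5) = 18.75.
Sum = Δx · [f(-1.25) + f(-0.5) + f(0.25) + ...].
Sum = 40.078125.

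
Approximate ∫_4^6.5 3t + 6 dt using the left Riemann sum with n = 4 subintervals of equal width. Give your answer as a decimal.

Δt = (6.5 − 4)/4 = 0.625.
Left endpoints: 4, 4.625, 5.25, 5.875.
f(4) = 18, f(4.625) = 19.875, f(5.25) = 21.75, f(5.875) = 23.625.
Sum = Δt · [f(4) + f(4.625) + f(5.25) + f(5.875)].
Sum = 52.03125.

52.03125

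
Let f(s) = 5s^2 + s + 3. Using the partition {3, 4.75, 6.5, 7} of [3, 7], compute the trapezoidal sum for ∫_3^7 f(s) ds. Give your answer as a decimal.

567.703125

Subinterval widths: 1.75, 1.75, 0.5.
f(3) = 51, f(4.75) = 120.5625, f(6.5) = 220.75, f(7) = 255.
On each subinterval the trapezoid contributes (Δs_i/2)·[f(s_{i-1}) + f(s_i)].
Sum = 567.703125.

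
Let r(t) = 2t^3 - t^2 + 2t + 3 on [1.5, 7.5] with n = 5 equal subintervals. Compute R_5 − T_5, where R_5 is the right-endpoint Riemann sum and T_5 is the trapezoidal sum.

R_5 = 2026.44.
T_5 = 1549.44.
R_5 − T_5 = 477.

477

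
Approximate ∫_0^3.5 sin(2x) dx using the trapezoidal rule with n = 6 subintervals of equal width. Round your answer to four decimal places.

0.1088

Δx = (3.5 − 0)/6 = 7/12.
f(0) ≈ 0.0000, f(7/12) ≈ 0.9194, f(7/6) ≈ 0.7231, f(1.75) ≈ -0.3508, f(7/3) ≈ -0.9990, f(35/12) ≈ -0.4348, f(3.5) ≈ 0.6570.
T_6 = (Δx/2)·[f(x_0) + 2f(x_1) + ... + 2f(x_{5}) + f(x_6)].
Sum ≈ 0.1088.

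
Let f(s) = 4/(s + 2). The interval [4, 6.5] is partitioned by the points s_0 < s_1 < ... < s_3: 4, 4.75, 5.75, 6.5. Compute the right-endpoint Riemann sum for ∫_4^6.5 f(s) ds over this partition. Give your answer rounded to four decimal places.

Subinterval widths: 0.75, 1, 0.75.
Right endpoints: 4.75, 5.75, 6.5.
f(4.75) = 16/27, f(5.75) = 16/31, f(6.5) = 8/17.
Sum = Σ Δs_i · f(s_i).
Sum ≈ 1.3135.

1.3135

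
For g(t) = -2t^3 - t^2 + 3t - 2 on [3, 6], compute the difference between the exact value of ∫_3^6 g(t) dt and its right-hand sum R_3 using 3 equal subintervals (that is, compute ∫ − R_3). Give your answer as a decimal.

Exact integral: ∫_3^6 g(t) dt = -636.
R_3 = -848.
Error = -636 − (-848) = 212.

212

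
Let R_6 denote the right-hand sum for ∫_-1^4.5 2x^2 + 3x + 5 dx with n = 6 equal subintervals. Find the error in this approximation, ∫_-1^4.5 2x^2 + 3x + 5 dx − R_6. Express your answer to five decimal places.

-26.74884

Exact integral: ∫_-1^4.5 f(x) dx ≈ 117.7916667.
R_6 ≈ 144.5405093.
Error ≈ 117.7916667 − 144.5405093 ≈ -26.74884.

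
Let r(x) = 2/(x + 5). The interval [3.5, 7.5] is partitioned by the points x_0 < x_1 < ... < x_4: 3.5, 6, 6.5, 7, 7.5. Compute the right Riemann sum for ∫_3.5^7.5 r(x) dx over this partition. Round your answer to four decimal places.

Subinterval widths: 2.5, 0.5, 0.5, 0.5.
Right endpoints: 6, 6.5, 7, 7.5.
r(6) = 2/11, r(6.5) = 4/23, r(7) = 1/6, r(7.5) = 0.16.
Sum = Σ Δx_i · r(x_i).
Sum ≈ 0.7048.

0.7048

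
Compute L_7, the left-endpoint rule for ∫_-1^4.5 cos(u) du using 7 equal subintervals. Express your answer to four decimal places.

0.1661

Δu = (4.5 − (-1))/7 = 11/14.
Left endpoints: -1, -3/14, 4/7, 19/14, 15/7, 41/14, 26/7.
f(-1) ≈ 0.5403, f(-3/14) ≈ 0.9771, f(4/7) ≈ 0.8411, f(19/14) ≈ 0.2120, f(15/7) ≈ -0.5414, f(41/14) ≈ -0.9774, f(26/7) ≈ -0.8404.
Sum = Δu · [f(-1) + f(-3/14) + f(4/7) + ...].
Sum ≈ 0.1661.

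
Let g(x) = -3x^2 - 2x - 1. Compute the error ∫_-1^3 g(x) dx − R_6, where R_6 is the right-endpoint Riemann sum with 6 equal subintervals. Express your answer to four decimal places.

11.5556

Exact integral: ∫_-1^3 g(x) dx = -40.
R_6 ≈ -51.555556.
Error ≈ -40 − (-51.555556) ≈ 11.5556.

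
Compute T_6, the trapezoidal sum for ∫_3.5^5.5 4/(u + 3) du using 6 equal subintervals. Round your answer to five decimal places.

1.07342

Δu = (5.5 − 3.5)/6 = 1/3.
f(3.5) = 8/13, f(23/6) = 24/41, f(25/6) = 24/43, f(4.5) = 8/15, f(29/6) = 24/47, f(31/6) = 24/49, f(5.5) = 8/17.
T_6 = (Δu/2)·[f(u_0) + 2f(u_1) + ... + 2f(u_{5}) + f(u_6)].
Sum ≈ 1.07342.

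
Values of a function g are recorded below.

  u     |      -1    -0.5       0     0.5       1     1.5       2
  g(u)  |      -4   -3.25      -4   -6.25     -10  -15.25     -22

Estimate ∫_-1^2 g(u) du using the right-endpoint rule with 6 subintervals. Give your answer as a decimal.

Δu = 0.5.
Sum = 0.5·[(-3.25) + (-4) + (-6.25) + (-10) + (-15.25) + (-22)] = -30.375.

-30.375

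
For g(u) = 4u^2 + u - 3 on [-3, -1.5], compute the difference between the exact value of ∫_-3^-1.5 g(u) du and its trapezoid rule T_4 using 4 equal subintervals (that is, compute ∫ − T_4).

Exact integral: ∫_-3^-1.5 g(u) du = 23.625.
T_4 = 23.765625.
Error = 23.625 − 23.765625 = -0.140625.

-0.140625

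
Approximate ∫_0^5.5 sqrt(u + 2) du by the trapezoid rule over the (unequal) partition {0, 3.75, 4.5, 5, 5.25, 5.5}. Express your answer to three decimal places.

11.648

Subinterval widths: 3.75, 0.75, 0.5, 0.25, 0.25.
f(0) ≈ 1.414, f(3.75) ≈ 2.398, f(4.5) ≈ 2.550, f(5) ≈ 2.646, f(5.25) ≈ 2.693, f(5.5) ≈ 2.739.
On each subinterval the trapezoid contributes (Δu_i/2)·[f(u_{i-1}) + f(u_i)].
Sum ≈ 11.648.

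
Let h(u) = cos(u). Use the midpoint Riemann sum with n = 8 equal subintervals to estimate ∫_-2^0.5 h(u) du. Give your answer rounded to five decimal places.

1.39439

Δu = (0.5 − (-2))/8 = 0.3125.
Midpoints: -1.84375, -1.53125, -1.21875, -0.90625, -0.59375, -0.28125, 0.03125, 0.34375.
h(-1.84375) ≈ -0.26958, h(-1.53125) ≈ 0.03954, h(-1.21875) ≈ 0.34482, h(-0.90625) ≈ 0.61670, h(-0.59375) ≈ 0.82885, h(-0.28125) ≈ 0.96071, h(0.03125) ≈ 0.99951, h(0.34375) ≈ 0.94150.
Sum = Δu · [h(-1.84375) + h(-1.53125) + h(-1.21875) + ...].
Sum ≈ 1.39439.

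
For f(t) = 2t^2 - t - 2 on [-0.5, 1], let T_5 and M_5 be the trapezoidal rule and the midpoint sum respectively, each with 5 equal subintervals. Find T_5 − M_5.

T_5 = -2.58.
M_5 = -2.6475.
T_5 − M_5 = 0.0675.

0.0675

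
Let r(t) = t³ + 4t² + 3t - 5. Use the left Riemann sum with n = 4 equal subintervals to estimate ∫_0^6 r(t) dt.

Δt = (6 − 0)/4 = 1.5.
Left endpoints: 0, 1.5, 3, 4.5.
r(0) = -5, r(1.5) = 11.875, r(3) = 67, r(4.5) = 180.625.
Sum = Δt · [r(0) + r(1.5) + r(3) + r(4.5)].
Sum = 381.75.

381.75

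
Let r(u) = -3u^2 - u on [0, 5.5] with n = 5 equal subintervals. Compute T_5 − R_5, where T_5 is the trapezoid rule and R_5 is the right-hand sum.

52.9375

T_5 = -184.8275.
R_5 = -237.765.
T_5 − R_5 = 52.9375.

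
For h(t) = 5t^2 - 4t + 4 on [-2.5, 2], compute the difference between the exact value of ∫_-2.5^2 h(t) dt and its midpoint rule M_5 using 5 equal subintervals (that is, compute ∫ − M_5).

Exact integral: ∫_-2.5^2 h(t) dt = 61.875.
M_5 = 60.35625.
Error = 61.875 − 60.35625 = 1.51875.

1.51875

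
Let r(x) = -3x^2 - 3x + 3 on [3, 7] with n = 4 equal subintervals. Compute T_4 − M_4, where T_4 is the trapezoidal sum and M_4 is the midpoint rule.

T_4 = -366.
M_4 = -363.
T_4 − M_4 = -3.

-3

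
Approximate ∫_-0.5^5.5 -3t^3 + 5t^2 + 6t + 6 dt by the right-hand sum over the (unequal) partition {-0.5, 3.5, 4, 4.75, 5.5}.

-564.80859375

Subinterval widths: 4, 0.5, 0.75, 0.75.
Right endpoints: 3.5, 4, 4.75, 5.5.
f(3.5) = -40.375, f(4) = -82, f(4.75) = -174.203125, f(5.5) = -308.875.
Sum = Σ Δt_i · f(t_i).
Sum = -564.80859375.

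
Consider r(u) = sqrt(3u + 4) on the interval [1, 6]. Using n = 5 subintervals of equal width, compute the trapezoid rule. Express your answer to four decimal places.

18.7948

Δu = (6 − 1)/5 = 1.
r(1) ≈ 2.6458, r(2) ≈ 3.1623, r(3) ≈ 3.6056, r(4) ≈ 4.0000, r(5) ≈ 4.3589, r(6) ≈ 4.6904.
T_5 = (Δu/2)·[r(u_0) + 2r(u_1) + ... + 2r(u_{4}) + r(u_5)].
Sum ≈ 18.7948.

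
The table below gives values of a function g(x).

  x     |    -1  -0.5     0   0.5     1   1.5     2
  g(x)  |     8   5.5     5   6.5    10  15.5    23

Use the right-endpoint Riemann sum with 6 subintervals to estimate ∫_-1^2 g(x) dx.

Δx = 0.5.
Sum = 0.5·[5.5 + 5 + 6.5 + 10 + 15.5 + 23] = 32.75.

32.75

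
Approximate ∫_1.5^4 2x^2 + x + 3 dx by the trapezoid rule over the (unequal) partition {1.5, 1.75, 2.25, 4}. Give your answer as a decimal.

Subinterval widths: 0.25, 0.5, 1.75.
f(1.5) = 9, f(1.75) = 10.875, f(2.25) = 15.375, f(4) = 39.
On each subinterval the trapezoid contributes (Δx_i/2)·[f(x_{i-1}) + f(x_i)].
Sum = 56.625.

56.625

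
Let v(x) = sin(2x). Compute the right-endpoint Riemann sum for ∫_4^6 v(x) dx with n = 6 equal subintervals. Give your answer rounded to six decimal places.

Δx = (6 − 4)/6 = 1/3.
Right endpoints: 13/3, 14/3, 5, 16/3, 17/3, 6.
v(13/3) ≈ 0.687551, v(14/3) ≈ 0.091317, v(5) ≈ -0.544021, v(16/3) ≈ -0.946396, v(17/3) ≈ -0.943500, v(6) ≈ -0.536573.
Sum = Δx · [v(13/3) + v(14/3) + v(5) + ...].
Sum ≈ -0.730540.

-0.730540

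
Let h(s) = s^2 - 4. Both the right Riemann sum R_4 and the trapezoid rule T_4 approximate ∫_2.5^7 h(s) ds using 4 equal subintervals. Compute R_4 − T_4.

24.046875

R_4 = 116.12109375.
T_4 = 92.07421875.
R_4 − T_4 = 24.046875.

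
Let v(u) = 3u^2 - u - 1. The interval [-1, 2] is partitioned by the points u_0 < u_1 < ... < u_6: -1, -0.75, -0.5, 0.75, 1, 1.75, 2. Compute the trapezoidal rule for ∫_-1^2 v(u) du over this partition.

5.71875

Subinterval widths: 0.25, 0.25, 1.25, 0.25, 0.75, 0.25.
v(-1) = 3, v(-0.75) = 1.4375, v(-0.5) = 0.25, v(0.75) = -0.0625, v(1) = 1, v(1.75) = 6.4375, v(2) = 9.
On each subinterval the trapezoid contributes (Δu_i/2)·[v(u_{i-1}) + v(u_i)].
Sum = 5.71875.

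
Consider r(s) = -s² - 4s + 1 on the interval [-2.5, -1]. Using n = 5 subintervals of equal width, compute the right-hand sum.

Δs = (-1 − (-2.5))/5 = 0.3.
Right endpoints: -2.2, -1.9, -1.6, -1.3, -1.
r(-2.2) = 4.96, r(-1.9) = 4.99, r(-1.6) = 4.84, r(-1.3) = 4.51, r(-1) = 4.
Sum = Δs · [r(-2.2) + r(-1.9) + r(-1.6) + r(-1.3) + r(-1)].
Sum = 6.99.

6.99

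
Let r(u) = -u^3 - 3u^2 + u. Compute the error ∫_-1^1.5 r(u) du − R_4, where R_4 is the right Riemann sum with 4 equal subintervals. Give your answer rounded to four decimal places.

2.3682

Exact integral: ∫_-1^1.5 r(u) du = -4.765625.
R_4 ≈ -7.133789.
Error ≈ -4.765625 − (-7.133789) ≈ 2.3682.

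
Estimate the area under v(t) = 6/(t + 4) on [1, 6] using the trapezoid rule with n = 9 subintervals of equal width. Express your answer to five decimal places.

Δt = (6 − 1)/9 = 5/9.
v(1) = 1.2, v(14/9) = 1.08, v(19/9) = 54/55, v(8/3) = 0.9, v(29/9) = 54/65, v(34/9) = 27/35, v(13/3) = 0.72, v(44/9) = 0.675, v(49/9) = 54/85, v(6) = 0.6.
T_9 = (Δt/2)·[v(t_0) + 2v(t_1) + ... + 2v(t_{8}) + v(t_9)].
Sum ≈ 4.16351.

4.16351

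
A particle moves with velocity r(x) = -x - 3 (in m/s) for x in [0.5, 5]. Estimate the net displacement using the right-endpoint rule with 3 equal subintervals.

-29.25

Δx = (5 − 0.5)/3 = 1.5.
Right endpoints: 2, 3.5, 5.
r(2) = -5, r(3.5) = -6.5, r(5) = -8.
Sum = Δx · [r(2) + r(3.5) + r(5)].
Sum = -29.25.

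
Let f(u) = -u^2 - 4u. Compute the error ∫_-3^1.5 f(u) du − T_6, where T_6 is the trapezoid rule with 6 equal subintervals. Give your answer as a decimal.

0.421875

Exact integral: ∫_-3^1.5 f(u) du = 3.375.
T_6 = 2.953125.
Error = 3.375 − 2.953125 = 0.421875.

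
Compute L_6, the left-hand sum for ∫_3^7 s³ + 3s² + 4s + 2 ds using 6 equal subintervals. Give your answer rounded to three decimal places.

Δs = (7 − 3)/6 = 2/3.
Left endpoints: 3, 11/3, 13/3, 5, 17/3, 19/3.
f(3) = 68, f(11/3) = 2870/27, f(13/3) = 4240/27, f(5) = 222, f(17/3) = 8180/27, f(19/3) = 10846/27.
Sum = Δs · [f(3) + f(11/3) + f(13/3) + ...].
Sum ≈ 838.667.

838.667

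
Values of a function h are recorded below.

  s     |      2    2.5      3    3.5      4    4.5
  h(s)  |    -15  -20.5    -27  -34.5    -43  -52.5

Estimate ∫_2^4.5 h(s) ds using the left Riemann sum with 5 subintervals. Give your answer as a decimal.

Δs = 0.5.
Sum = 0.5·[(-15) + (-20.5) + (-27) + (-34.5) + (-43)] = -70.

-70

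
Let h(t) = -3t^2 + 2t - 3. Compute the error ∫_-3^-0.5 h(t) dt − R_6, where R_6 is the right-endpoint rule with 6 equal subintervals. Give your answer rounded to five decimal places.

Exact integral: ∫_-3^-0.5 h(t) dt = -43.125.
R_6 ≈ -36.8315972.
Error ≈ -43.125 − (-36.8315972) ≈ -6.29340.

-6.29340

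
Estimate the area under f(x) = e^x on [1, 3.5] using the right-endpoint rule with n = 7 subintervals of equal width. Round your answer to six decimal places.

36.147651

Δx = (3.5 − 1)/7 = 5/14.
Right endpoints: 19/14, 12/7, 29/14, 17/7, 39/14, 22/7, 3.5.
f(19/14) ≈ 3.885077, f(12/7) ≈ 5.552708, f(29/14) ≈ 7.936152, f(17/7) ≈ 11.342667, f(39/14) ≈ 16.211393, f(22/7) ≈ 23.169972, f(3.5) ≈ 33.115452.
Sum = Δx · [f(19/14) + f(12/7) + f(29/14) + ...].
Sum ≈ 36.147651.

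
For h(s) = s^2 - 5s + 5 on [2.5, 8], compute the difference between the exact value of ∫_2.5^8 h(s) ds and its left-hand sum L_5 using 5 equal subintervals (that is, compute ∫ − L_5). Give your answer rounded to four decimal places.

Exact integral: ∫_2.5^8 h(s) ds ≈ 48.583333.
L_5 = 33.055.
Error ≈ 48.583333 − 33.055 ≈ 15.5283.

15.5283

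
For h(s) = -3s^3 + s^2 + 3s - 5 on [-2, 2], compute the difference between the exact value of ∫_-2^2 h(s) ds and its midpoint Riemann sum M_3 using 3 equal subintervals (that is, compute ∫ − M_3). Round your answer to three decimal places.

Exact integral: ∫_-2^2 h(s) ds ≈ -14.66667.
M_3 ≈ -15.25926.
Error ≈ -14.66667 − (-15.25926) ≈ 0.593.

0.593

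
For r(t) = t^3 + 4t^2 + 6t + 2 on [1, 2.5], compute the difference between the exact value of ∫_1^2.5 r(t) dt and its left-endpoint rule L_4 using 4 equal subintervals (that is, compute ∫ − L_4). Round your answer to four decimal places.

Exact integral: ∫_1^2.5 r(t) dt = 47.765625.
L_4 ≈ 39.723633.
Error ≈ 47.765625 − 39.723633 ≈ 8.0420.

8.0420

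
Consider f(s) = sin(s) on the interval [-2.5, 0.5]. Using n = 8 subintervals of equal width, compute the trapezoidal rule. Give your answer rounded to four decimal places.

-1.6590

Δs = (0.5 − (-2.5))/8 = 0.375.
f(-2.5) ≈ -0.5985, f(-2.125) ≈ -0.8503, f(-1.75) ≈ -0.9840, f(-1.375) ≈ -0.9809, f(-1) ≈ -0.8415, f(-0.625) ≈ -0.5851, f(-0.25) ≈ -0.2474, f(0.125) ≈ 0.1247, f(0.5) ≈ 0.4794.
T_8 = (Δs/2)·[f(s_0) + 2f(s_1) + ... + 2f(s_{7}) + f(s_8)].
Sum ≈ -1.6590.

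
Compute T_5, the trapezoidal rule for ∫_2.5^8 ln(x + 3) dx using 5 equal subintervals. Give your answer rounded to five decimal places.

11.49159

Δx = (8 − 2.5)/5 = 1.1.
f(2.5) ≈ 1.70475, f(3.6) ≈ 1.88707, f(4.7) ≈ 2.04122, f(5.8) ≈ 2.17475, f(6.9) ≈ 2.29253, f(8) ≈ 2.39790.
T_5 = (Δx/2)·[f(x_0) + 2f(x_1) + ... + 2f(x_{4}) + f(x_5)].
Sum ≈ 11.49159.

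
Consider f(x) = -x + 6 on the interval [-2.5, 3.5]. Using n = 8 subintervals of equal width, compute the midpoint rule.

Δx = (3.5 − (-2.5))/8 = 0.75.
Midpoints: -2.125, -1.375, -0.625, 0.125, 0.875, 1.625, 2.375, 3.125.
f(-2.125) = 8.125, f(-1.375) = 7.375, f(-0.625) = 6.625, f(0.125) = 5.875, f(0.875) = 5.125, f(1.625) = 4.375, f(2.375) = 3.625, f(3.125) = 2.875.
Sum = Δx · [f(-2.125) + f(-1.375) + f(-0.625) + ...].
Sum = 33.

33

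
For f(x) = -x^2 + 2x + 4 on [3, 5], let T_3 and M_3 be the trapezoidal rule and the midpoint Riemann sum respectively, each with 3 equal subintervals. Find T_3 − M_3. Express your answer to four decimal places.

-0.2222

T_3 ≈ -8.814815.
M_3 ≈ -8.592593.
T_3 − M_3 ≈ -0.2222.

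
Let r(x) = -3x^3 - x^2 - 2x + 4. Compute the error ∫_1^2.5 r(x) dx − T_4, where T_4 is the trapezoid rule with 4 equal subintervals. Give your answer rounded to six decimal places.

0.588867

Exact integral: ∫_1^2.5 r(x) dx = -32.671875.
T_4 ≈ -33.26074219.
Error ≈ -32.671875 − (-33.26074219) ≈ 0.588867.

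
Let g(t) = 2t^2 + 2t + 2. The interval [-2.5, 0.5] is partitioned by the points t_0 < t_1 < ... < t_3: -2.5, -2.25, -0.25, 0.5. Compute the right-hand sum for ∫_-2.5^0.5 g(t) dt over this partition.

Subinterval widths: 0.25, 2, 0.75.
Right endpoints: -2.25, -0.25, 0.5.
g(-2.25) = 7.625, g(-0.25) = 1.625, g(0.5) = 3.5.
Sum = Σ Δt_i · g(t_i).
Sum = 7.78125.

7.78125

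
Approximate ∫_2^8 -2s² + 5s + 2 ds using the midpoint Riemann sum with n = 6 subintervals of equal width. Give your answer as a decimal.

-173

Δs = (8 − 2)/6 = 1.
Midpoints: 2.5, 3.5, 4.5, 5.5, 6.5, 7.5.
f(2.5) = 2, f(3.5) = -5, f(4.5) = -16, f(5.5) = -31, f(6.5) = -50, f(7.5) = -73.
Sum = Δs · [f(2.5) + f(3.5) + f(4.5) + ...].
Sum = -173.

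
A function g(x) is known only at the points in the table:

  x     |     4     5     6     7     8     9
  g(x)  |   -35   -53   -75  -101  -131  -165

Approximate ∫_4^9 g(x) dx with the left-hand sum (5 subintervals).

Δx = 1.
Sum = 1·[(-35) + (-53) + (-75) + (-101) + (-131)] = -395.

-395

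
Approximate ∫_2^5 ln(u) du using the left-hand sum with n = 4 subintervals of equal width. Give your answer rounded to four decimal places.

3.3033

Δu = (5 − 2)/4 = 0.75.
Left endpoints: 2, 2.75, 3.5, 4.25.
f(2) ≈ 0.6931, f(2.75) ≈ 1.0116, f(3.5) ≈ 1.2528, f(4.25) ≈ 1.4469.
Sum = Δu · [f(2) + f(2.75) + f(3.5) + f(4.25)].
Sum ≈ 3.3033.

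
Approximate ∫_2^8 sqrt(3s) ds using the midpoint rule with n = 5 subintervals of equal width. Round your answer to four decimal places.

22.8800

Δs = (8 − 2)/5 = 1.2.
Midpoints: 2.6, 3.8, 5, 6.2, 7.4.
f(2.6) ≈ 2.7928, f(3.8) ≈ 3.3764, f(5) ≈ 3.8730, f(6.2) ≈ 4.3128, f(7.4) ≈ 4.7117.
Sum = Δs · [f(2.6) + f(3.8) + f(5) + f(6.2) + f(7.4)].
Sum ≈ 22.8800.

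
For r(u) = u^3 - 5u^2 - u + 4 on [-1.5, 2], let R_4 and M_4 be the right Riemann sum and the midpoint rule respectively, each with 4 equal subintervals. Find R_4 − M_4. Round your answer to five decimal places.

R_4 ≈ -5.3798828.
M_4 ≈ -2.1499023.
R_4 − M_4 ≈ -3.22998.

-3.22998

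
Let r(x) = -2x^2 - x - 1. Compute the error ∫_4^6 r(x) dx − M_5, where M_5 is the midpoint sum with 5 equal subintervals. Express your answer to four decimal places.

-0.0533

Exact integral: ∫_4^6 r(x) dx ≈ -113.333333.
M_5 = -113.28.
Error ≈ -113.333333 − (-113.28) ≈ -0.0533.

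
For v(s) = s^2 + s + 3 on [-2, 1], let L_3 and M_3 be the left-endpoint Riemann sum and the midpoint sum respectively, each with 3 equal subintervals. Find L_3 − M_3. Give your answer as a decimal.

L_3 = 11.
M_3 = 10.25.
L_3 − M_3 = 0.75.

0.75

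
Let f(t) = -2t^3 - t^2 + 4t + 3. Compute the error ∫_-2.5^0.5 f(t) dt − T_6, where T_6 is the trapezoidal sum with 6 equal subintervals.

Exact integral: ∫_-2.5^0.5 f(t) dt = 11.25.
T_6 = 11.875.
Error = 11.25 − 11.875 = -0.625.

-0.625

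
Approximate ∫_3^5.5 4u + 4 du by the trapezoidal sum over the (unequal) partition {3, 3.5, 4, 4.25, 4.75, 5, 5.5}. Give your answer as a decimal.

52.5

Subinterval widths: 0.5, 0.5, 0.25, 0.5, 0.25, 0.5.
f(3) = 16, f(3.5) = 18, f(4) = 20, f(4.25) = 21, f(4.75) = 23, f(5) = 24, f(5.5) = 26.
On each subinterval the trapezoid contributes (Δu_i/2)·[f(u_{i-1}) + f(u_i)].
Sum = 52.5.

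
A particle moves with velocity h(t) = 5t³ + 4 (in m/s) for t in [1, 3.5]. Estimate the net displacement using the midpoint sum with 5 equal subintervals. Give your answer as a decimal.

194.5703125

Δt = (3.5 − 1)/5 = 0.5.
Midpoints: 1.25, 1.75, 2.25, 2.75, 3.25.
h(1.25) = 13.765625, h(1.75) = 30.796875, h(2.25) = 60.953125, h(2.75) = 107.984375, h(3.25) = 175.640625.
Sum = Δt · [h(1.25) + h(1.75) + h(2.25) + h(2.75) + h(3.25)].
Sum = 194.5703125.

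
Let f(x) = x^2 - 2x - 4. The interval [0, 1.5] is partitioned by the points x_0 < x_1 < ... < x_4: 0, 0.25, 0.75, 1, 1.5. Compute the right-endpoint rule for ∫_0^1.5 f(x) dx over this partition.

Subinterval widths: 0.25, 0.5, 0.25, 0.5.
Right endpoints: 0.25, 0.75, 1, 1.5.
f(0.25) = -4.4375, f(0.75) = -4.9375, f(1) = -5, f(1.5) = -4.75.
Sum = Σ Δx_i · f(x_i).
Sum = -7.203125.

-7.203125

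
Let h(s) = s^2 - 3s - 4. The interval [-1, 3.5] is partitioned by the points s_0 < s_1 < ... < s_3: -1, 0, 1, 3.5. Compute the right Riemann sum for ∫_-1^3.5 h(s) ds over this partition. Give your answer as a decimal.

Subinterval widths: 1, 1, 2.5.
Right endpoints: 0, 1, 3.5.
h(0) = -4, h(1) = -6, h(3.5) = -2.25.
Sum = Σ Δs_i · h(s_i).
Sum = -15.625.

-15.625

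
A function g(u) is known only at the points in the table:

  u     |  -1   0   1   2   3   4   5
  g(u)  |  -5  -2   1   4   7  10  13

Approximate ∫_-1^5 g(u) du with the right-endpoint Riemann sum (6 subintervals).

33

Δu = 1.
Sum = 1·[(-2) + 1 + 4 + 7 + 10 + 13] = 33.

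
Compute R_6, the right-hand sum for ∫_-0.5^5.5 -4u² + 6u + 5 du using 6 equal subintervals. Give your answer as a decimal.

Δu = (5.5 − (-0.5))/6 = 1.
Right endpoints: 0.5, 1.5, 2.5, 3.5, 4.5, 5.5.
f(0.5) = 7, f(1.5) = 5, f(2.5) = -5, f(3.5) = -23, f(4.5) = -49, f(5.5) = -83.
Sum = Δu · [f(0.5) + f(1.5) + f(2.5) + ...].
Sum = -148.

-148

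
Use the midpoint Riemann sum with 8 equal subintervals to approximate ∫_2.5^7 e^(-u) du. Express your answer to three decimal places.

Δu = (7 − 2.5)/8 = 0.5625.
Midpoints: 2.78125, 3.34375, 3.90625, 4.46875, 5.03125, 5.59375, 6.15625, 6.71875.
f(2.78125) ≈ 0.062, f(3.34375) ≈ 0.035, f(3.90625) ≈ 0.020, f(4.46875) ≈ 0.011, f(5.03125) ≈ 0.007, f(5.59375) ≈ 0.004, f(6.15625) ≈ 0.002, f(6.71875) ≈ 0.001.
Sum = Δu · [f(2.78125) + f(3.34375) + f(3.90625) + ...].
Sum ≈ 0.080.

0.080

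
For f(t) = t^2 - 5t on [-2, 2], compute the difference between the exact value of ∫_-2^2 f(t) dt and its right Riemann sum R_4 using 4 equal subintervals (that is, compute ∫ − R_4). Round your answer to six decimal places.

Exact integral: ∫_-2^2 f(t) dt ≈ 5.33333333.
R_4 = -4.
Error ≈ 5.33333333 − (-4) ≈ 9.333333.

9.333333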